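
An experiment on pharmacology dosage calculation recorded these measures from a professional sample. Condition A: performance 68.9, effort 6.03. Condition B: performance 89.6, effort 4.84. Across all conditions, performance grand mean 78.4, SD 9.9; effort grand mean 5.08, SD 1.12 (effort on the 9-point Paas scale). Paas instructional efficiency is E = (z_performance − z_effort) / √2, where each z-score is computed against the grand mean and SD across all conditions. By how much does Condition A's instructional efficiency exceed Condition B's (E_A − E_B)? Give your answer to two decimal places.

-2.23

Condition A: z_P = (68.9 − 78.4)/9.9 = -0.9596; z_E = (6.03 − 5.08)/1.12 = 0.8482; E_A = (-0.9596 − 0.8482)/√2 = -1.2783.
Condition B: z_P = (89.6 − 78.4)/9.9 = 1.1313; z_E = (4.84 − 5.08)/1.12 = -0.2143; E_B = (1.1313 − (-0.2143))/√2 = 0.9515.
E_A − E_B = -1.2783 − 0.9515 = -2.2298 ≈ -2.23.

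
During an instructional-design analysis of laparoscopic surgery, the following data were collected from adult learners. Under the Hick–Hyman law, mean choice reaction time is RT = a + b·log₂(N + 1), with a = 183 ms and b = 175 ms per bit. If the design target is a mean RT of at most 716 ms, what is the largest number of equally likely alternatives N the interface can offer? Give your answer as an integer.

Set 183 + 175·log₂(N + 1) ≤ 716.
log₂(N + 1) ≤ (716 − 183) / 175 = 3.0457.
N + 1 ≤ 2^3.0457 = 8.2575.
N ≤ 7.2575, so the largest integer N is 7.

7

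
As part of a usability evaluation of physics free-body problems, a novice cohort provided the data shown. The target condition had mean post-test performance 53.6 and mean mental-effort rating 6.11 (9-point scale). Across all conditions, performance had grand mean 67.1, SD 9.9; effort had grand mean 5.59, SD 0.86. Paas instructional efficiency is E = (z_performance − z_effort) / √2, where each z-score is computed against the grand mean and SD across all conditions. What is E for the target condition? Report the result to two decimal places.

-1.39

z_performance = (53.6 − 67.1) / 9.9 = -13.5000 / 9.9 = -1.3636.
z_effort = (6.11 − 5.59) / 0.86 = 0.5200 / 0.86 = 0.6047.
z_P − z_E = -1.3636 − 0.6047 = -1.9683.
E = -1.9683 / √2 = -1.9683 / 1.41421 = -1.3918 ≈ -1.39.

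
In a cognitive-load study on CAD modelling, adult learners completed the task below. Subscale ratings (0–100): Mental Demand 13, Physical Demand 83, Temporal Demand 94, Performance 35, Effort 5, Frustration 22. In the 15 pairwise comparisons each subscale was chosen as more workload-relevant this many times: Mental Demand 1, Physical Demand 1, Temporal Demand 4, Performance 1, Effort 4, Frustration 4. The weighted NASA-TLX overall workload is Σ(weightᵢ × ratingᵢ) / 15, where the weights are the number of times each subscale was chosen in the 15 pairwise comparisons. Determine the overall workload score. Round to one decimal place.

The tallies are the weights (they sum to 15).
Weighted sum = 1·13 + 1·83 + 4·94 + 1·35 + 4·5 + 4·22
            = 13 + 83 + 376 + 35 + 20 + 88 = 615.
Overall workload = 615 / 15 = 41.0000 ≈ 41.0.

41.0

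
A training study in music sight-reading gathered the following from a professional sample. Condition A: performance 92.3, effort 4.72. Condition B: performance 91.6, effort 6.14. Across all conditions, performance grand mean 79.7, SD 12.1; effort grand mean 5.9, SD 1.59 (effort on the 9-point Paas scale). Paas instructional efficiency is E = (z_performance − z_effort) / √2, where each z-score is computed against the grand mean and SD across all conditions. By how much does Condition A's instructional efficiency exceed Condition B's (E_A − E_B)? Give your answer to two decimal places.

Condition A: z_P = (92.3 − 79.7)/12.1 = 1.0413; z_E = (4.72 − 5.9)/1.59 = -0.7421; E_A = (1.0413 − (-0.7421))/√2 = 1.2611.
Condition B: z_P = (91.6 − 79.7)/12.1 = 0.9835; z_E = (6.14 − 5.9)/1.59 = 0.1509; E_B = (0.9835 − 0.1509)/√2 = 0.5887.
E_A − E_B = 1.2611 − 0.5887 = 0.6724 ≈ 0.67.

0.67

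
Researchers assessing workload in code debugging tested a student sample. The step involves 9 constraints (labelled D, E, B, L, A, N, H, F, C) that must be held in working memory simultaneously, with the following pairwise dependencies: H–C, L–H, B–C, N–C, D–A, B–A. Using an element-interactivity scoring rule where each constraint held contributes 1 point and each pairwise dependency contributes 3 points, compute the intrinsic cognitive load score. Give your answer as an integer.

27

Count of constraints held simultaneously: 9.
Count of pairwise dependencies listed: 6.
Element contribution: 9 × 1 = 9.
Interaction contribution: 6 × 3 = 18.
Intrinsic load = 9 + 18 = 27.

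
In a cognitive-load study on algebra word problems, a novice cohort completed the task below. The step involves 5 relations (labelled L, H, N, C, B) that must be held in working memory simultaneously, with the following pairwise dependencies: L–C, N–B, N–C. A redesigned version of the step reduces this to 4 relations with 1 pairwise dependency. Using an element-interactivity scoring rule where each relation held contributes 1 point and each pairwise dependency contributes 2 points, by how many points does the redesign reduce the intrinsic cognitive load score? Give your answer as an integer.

Original: 5 × 1 + 3 × 2 = 5 + 6 = 11.
Redesigned: 4 × 1 + 1 × 2 = 4 + 2 = 6.
Reduction = 11 − 6 = 5.

5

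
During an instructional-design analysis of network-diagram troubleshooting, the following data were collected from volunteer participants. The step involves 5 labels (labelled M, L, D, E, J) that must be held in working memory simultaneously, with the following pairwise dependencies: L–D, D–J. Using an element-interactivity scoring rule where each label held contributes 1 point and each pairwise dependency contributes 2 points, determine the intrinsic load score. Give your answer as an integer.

9

Count of labels held simultaneously: 5.
Count of pairwise dependencies listed: 2.
Element contribution: 5 × 1 = 5.
Interaction contribution: 2 × 2 = 4.
Intrinsic load = 5 + 4 = 9.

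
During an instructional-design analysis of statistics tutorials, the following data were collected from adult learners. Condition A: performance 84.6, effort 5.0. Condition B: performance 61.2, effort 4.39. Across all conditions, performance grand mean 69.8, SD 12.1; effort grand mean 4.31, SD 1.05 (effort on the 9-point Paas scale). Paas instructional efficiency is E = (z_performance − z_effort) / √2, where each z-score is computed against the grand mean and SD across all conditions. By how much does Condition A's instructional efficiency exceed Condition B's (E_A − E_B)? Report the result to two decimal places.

Condition A: z_P = (84.6 − 69.8)/12.1 = 1.2231; z_E = (5.0 − 4.31)/1.05 = 0.6571; E_A = (1.2231 − 0.6571)/√2 = 0.4002.
Condition B: z_P = (61.2 − 69.8)/12.1 = -0.7107; z_E = (4.39 − 4.31)/1.05 = 0.0762; E_B = (-0.7107 − 0.0762)/√2 = -0.5564.
E_A − E_B = 0.4002 − (-0.5564) = 0.9566 ≈ 0.96.

0.96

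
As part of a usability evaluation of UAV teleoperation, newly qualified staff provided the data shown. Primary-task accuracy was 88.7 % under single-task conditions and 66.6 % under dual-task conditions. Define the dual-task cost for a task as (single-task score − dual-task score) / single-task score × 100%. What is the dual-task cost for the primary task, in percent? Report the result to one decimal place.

Cost = (88.7 − 66.6) / 88.7 × 100%
     = 22.1000 / 88.7 × 100% = 24.9154%.
≈ 24.9%.

24.9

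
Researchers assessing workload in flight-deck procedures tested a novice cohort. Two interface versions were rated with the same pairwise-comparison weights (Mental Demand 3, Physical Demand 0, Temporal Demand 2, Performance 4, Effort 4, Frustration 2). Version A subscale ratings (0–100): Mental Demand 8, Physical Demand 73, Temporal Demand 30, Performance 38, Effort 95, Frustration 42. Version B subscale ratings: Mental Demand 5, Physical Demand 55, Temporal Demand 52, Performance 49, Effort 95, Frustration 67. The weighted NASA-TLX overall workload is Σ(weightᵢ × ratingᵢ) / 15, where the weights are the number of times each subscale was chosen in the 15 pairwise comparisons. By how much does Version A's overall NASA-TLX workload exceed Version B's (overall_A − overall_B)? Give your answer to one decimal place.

Version A weighted sum = 3·8 + 0·73 + 2·30 + 4·38 + 4·95 + 2·42 = 24 + 0 + 60 + 152 + 380 + 84 = 700; overall_A = 700/15 = 46.6667.
Version B weighted sum = 3·5 + 0·55 + 2·52 + 4·49 + 4·95 + 2·67 = 15 + 0 + 104 + 196 + 380 + 134 = 829; overall_B = 829/15 = 55.2667.
Difference = 46.6667 − 55.2667 = -8.6000 ≈ -8.6.

-8.6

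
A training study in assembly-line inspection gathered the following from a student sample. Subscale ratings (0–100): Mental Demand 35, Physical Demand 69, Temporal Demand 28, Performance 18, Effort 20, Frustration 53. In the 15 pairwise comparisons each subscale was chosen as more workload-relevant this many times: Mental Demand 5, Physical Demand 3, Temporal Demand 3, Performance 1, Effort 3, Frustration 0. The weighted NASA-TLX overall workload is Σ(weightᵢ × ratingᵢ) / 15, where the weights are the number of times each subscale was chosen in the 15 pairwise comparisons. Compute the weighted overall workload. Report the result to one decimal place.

The tallies are the weights (they sum to 15).
Weighted sum = 5·35 + 3·69 + 3·28 + 1·18 + 3·20 + 0·53
            = 175 + 207 + 84 + 18 + 60 + 0 = 544.
Overall workload = 544 / 15 = 36.2667 ≈ 36.3.

36.3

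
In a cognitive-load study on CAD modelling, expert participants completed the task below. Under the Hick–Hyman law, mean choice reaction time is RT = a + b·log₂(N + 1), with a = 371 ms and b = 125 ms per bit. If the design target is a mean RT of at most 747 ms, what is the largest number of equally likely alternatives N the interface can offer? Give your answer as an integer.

Set 371 + 125·log₂(N + 1) ≤ 747.
log₂(N + 1) ≤ (747 − 371) / 125 = 3.0080.
N + 1 ≤ 2^3.0080 = 8.0445.
N ≤ 7.0445, so the largest integer N is 7.

7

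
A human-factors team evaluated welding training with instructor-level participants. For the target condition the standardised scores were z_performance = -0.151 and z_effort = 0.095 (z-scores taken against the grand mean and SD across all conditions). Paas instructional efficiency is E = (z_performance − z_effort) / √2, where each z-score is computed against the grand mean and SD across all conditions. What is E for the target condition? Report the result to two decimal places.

-0.17

z_P − z_E = -0.151 − 0.095 = -0.2460.
E = -0.2460 / √2 = -0.2460 / 1.41421 = -0.1739 ≈ -0.17.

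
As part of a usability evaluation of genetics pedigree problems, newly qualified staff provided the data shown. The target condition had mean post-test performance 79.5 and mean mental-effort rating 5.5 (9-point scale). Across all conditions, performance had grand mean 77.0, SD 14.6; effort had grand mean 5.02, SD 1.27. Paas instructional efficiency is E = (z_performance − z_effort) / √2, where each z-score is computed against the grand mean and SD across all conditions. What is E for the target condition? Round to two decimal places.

-0.15

z_performance = (79.5 − 77.0) / 14.6 = 2.5000 / 14.6 = 0.1712.
z_effort = (5.5 − 5.02) / 1.27 = 0.4800 / 1.27 = 0.3780.
z_P − z_E = 0.1712 − 0.3780 = -0.2068.
E = -0.2068 / √2 = -0.2068 / 1.41421 = -0.1462 ≈ -0.15.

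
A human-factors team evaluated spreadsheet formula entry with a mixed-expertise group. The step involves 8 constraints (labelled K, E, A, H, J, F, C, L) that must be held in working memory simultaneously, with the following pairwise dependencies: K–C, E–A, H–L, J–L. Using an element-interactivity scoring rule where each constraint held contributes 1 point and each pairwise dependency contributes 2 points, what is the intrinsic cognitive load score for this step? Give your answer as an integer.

16

Count of constraints held simultaneously: 8.
Count of pairwise dependencies listed: 4.
Element contribution: 8 × 1 = 8.
Interaction contribution: 4 × 2 = 8.
Intrinsic load = 8 + 8 = 16.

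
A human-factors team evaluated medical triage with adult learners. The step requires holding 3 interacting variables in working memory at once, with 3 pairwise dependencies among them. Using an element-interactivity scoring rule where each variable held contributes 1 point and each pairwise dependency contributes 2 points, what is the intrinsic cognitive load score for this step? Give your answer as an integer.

9

Element contribution: 3 × 1 = 3.
Interaction contribution: 3 × 2 = 6.
Intrinsic load = 3 + 6 = 9.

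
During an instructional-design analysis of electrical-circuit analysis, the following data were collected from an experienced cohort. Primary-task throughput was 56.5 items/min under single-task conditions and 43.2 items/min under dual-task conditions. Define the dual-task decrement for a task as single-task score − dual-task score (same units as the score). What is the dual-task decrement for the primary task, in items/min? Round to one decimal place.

Decrement = 56.5 − 43.2 = 13.3000 items/min ≈ 13.3 items/min.

13.3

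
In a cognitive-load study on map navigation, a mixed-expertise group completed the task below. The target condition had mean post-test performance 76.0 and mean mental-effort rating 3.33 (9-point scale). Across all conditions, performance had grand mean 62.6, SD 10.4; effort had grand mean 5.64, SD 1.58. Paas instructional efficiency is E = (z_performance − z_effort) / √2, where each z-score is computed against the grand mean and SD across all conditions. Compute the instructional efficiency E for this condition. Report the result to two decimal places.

z_performance = (76.0 − 62.6) / 10.4 = 13.4000 / 10.4 = 1.2885.
z_effort = (3.33 − 5.64) / 1.58 = -2.3100 / 1.58 = -1.4620.
z_P − z_E = 1.2885 − (-1.4620) = 2.7505.
E = 2.7505 / √2 = 2.7505 / 1.41421 = 1.9449 ≈ 1.94.

1.94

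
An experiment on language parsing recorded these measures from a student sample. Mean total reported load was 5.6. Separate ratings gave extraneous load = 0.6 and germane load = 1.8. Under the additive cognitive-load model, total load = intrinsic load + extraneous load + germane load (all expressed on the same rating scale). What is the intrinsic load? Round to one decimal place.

intrinsic load = total − extraneous − germane
             = 5.6 − 0.6 − 1.8 = 3.2.

3.2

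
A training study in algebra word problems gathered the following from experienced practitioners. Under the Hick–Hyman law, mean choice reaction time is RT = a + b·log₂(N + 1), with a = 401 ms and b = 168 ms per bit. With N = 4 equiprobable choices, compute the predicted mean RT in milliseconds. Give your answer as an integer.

log₂(4 + 1) = log₂(5) = 2.3219.
RT = 401 + 168 × 2.3219 = 401 + 390.0792 = 791.0792 ms.
≈ 791 ms.

791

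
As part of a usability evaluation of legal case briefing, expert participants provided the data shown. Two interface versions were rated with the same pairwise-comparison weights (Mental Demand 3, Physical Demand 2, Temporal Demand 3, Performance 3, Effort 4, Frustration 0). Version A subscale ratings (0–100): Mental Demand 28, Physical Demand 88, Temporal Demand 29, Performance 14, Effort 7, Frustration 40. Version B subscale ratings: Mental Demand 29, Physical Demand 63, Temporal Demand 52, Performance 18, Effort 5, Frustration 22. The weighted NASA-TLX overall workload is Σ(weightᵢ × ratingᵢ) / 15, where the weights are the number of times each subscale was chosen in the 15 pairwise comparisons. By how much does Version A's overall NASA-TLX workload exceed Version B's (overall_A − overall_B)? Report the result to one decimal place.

-1.7

Version A weighted sum = 3·28 + 2·88 + 3·29 + 3·14 + 4·7 + 0·40 = 84 + 176 + 87 + 42 + 28 + 0 = 417; overall_A = 417/15 = 27.8000.
Version B weighted sum = 3·29 + 2·63 + 3·52 + 3·18 + 4·5 + 0·22 = 87 + 126 + 156 + 54 + 20 + 0 = 443; overall_B = 443/15 = 29.5333.
Difference = 27.8000 − 29.5333 = -1.7333 ≈ -1.7.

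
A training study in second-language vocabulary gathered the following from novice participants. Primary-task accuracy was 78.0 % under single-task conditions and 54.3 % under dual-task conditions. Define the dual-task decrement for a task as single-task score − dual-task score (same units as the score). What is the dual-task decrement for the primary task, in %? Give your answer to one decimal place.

23.7

Decrement = 78.0 − 54.3 = 23.7000 % ≈ 23.7 %.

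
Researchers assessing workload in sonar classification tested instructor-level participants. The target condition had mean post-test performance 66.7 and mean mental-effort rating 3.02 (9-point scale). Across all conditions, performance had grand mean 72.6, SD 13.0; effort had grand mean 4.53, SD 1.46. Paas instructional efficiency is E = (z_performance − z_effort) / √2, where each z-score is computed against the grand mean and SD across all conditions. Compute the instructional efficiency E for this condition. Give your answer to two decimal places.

z_performance = (66.7 − 72.6) / 13.0 = -5.9000 / 13.0 = -0.4538.
z_effort = (3.02 − 4.53) / 1.46 = -1.5100 / 1.46 = -1.0342.
z_P − z_E = -0.4538 − (-1.0342) = 0.5804.
E = 0.5804 / √2 = 0.5804 / 1.41421 = 0.4104 ≈ 0.41.

0.41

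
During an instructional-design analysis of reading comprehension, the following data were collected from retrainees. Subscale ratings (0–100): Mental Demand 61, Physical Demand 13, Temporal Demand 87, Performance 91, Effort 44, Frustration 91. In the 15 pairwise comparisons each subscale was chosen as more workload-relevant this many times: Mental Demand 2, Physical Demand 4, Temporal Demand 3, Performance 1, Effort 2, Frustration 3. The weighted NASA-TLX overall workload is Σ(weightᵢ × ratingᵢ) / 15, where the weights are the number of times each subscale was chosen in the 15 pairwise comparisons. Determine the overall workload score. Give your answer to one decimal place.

The tallies are the weights (they sum to 15).
Weighted sum = 2·61 + 4·13 + 3·87 + 1·91 + 2·44 + 3·91
            = 122 + 52 + 261 + 91 + 88 + 273 = 887.
Overall workload = 887 / 15 = 59.1333 ≈ 59.1.

59.1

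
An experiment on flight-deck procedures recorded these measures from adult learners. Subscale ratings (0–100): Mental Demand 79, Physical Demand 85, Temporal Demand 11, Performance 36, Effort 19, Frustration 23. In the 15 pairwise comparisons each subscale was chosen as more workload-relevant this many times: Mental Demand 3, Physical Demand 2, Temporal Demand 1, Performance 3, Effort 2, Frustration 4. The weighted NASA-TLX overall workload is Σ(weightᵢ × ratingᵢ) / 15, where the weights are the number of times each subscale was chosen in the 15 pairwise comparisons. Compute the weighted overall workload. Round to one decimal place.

43.7

The tallies are the weights (they sum to 15).
Weighted sum = 3·79 + 2·85 + 1·11 + 3·36 + 2·19 + 4·23
            = 237 + 170 + 11 + 108 + 38 + 92 = 656.
Overall workload = 656 / 15 = 43.7333 ≈ 43.7.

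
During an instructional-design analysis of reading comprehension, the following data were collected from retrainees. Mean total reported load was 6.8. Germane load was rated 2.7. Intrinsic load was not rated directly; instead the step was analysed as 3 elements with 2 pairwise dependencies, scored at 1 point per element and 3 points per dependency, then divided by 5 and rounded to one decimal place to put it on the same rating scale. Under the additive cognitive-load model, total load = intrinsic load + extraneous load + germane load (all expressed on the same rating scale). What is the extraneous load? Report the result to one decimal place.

Intrinsic (element-interactivity): (3 × 1 + 2 × 3) / 5 = 9 / 5 = 1.8000 → 1.8.
extraneous load = total − intrinsic − germane
             = 6.8 − 1.8 − 2.7 = 2.3.

2.3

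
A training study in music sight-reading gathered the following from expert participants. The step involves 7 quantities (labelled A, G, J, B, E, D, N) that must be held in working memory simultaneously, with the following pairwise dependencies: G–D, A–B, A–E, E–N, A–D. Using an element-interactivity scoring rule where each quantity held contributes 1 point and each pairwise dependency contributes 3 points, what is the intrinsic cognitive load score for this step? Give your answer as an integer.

22

Count of quantities held simultaneously: 7.
Count of pairwise dependencies listed: 5.
Element contribution: 7 × 1 = 7.
Interaction contribution: 5 × 3 = 15.
Intrinsic load = 7 + 15 = 22.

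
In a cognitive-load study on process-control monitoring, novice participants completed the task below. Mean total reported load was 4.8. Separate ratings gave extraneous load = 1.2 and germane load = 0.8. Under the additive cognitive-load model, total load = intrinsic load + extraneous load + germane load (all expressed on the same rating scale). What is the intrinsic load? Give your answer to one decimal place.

2.8

intrinsic load = total − extraneous − germane
             = 4.8 − 1.2 − 0.8 = 2.8.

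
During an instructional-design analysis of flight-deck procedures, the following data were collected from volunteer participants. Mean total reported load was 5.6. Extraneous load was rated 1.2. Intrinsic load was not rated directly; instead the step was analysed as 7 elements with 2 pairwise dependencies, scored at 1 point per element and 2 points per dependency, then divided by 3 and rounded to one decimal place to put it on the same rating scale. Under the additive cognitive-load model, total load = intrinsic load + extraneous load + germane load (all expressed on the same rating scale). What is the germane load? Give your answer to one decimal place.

0.7

Intrinsic (element-interactivity): (7 × 1 + 2 × 2) / 3 = 11 / 3 = 3.6667 → 3.7.
germane load = total − intrinsic − extraneous
             = 5.6 − 3.7 − 1.2 = 0.7.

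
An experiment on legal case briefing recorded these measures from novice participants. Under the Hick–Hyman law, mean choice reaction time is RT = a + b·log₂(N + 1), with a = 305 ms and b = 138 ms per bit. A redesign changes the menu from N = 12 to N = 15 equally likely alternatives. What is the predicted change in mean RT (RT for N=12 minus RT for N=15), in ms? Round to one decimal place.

-41.3

RT(12) = 305 + 138·log₂(13) = 305 + 138·3.7004 = 815.6552 ms.
RT(15) = 305 + 138·log₂(16) = 305 + 138·4.0000 = 857.0000 ms.
Difference = 815.6552 − 857.0000 = -41.3448 ≈ -41.3 ms.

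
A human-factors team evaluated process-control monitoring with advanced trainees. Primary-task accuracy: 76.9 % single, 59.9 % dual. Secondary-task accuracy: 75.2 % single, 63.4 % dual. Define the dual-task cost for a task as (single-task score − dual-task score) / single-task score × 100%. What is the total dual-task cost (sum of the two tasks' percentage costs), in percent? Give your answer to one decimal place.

37.8

Primary cost = (76.9 − 59.9) / 76.9 × 100% = 22.1066%.
Secondary cost = (75.2 − 63.4) / 75.2 × 100% = 15.6915%.
Total = 22.1066% + 15.6915% = 37.7981% ≈ 37.8%.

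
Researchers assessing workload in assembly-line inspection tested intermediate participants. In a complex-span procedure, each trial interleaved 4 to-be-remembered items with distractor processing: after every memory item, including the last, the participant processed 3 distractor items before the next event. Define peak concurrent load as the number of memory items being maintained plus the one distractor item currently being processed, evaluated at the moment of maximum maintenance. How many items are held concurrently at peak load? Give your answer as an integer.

5

Maintenance is greatest during the distractor(s) after memory item 4: all 4 memory items are being held.
One distractor item is concurrently being processed.
Peak concurrent load = 4 + 1 = 5 items.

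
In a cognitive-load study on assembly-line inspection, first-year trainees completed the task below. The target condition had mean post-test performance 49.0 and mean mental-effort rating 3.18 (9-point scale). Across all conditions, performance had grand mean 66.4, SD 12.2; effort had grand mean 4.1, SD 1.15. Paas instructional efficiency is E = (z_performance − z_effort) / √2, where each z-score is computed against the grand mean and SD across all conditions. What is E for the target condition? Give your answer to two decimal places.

z_performance = (49.0 − 66.4) / 12.2 = -17.4000 / 12.2 = -1.4262.
z_effort = (3.18 − 4.1) / 1.15 = -0.9200 / 1.15 = -0.8000.
z_P − z_E = -1.4262 − (-0.8000) = -0.6262.
E = -0.6262 / √2 = -0.6262 / 1.41421 = -0.4428 ≈ -0.44.

-0.44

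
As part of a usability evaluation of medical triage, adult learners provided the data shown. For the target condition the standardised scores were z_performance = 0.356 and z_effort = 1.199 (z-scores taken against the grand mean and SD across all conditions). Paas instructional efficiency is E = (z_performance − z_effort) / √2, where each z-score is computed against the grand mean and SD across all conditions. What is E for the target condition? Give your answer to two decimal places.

z_P − z_E = 0.356 − 1.199 = -0.8430.
E = -0.8430 / √2 = -0.8430 / 1.41421 = -0.5961 ≈ -0.60.

-0.60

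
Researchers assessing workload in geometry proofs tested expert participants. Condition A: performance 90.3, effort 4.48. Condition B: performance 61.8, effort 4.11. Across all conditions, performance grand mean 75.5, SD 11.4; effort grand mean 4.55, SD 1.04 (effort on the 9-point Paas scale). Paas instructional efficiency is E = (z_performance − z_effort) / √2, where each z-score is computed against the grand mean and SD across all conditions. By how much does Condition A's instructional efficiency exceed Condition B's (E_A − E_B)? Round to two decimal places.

Condition A: z_P = (90.3 − 75.5)/11.4 = 1.2982; z_E = (4.48 − 4.55)/1.04 = -0.0673; E_A = (1.2982 − (-0.0673))/√2 = 0.9656.
Condition B: z_P = (61.8 − 75.5)/11.4 = -1.2018; z_E = (4.11 − 4.55)/1.04 = -0.4231; E_B = (-1.2018 − (-0.4231))/√2 = -0.5506.
E_A − E_B = 0.9656 − (-0.5506) = 1.5162 ≈ 1.52.

1.52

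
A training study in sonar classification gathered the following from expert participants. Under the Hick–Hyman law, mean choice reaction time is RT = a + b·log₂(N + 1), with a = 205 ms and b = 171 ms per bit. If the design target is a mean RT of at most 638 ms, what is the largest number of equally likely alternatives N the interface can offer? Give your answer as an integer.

4

Set 205 + 171·log₂(N + 1) ≤ 638.
log₂(N + 1) ≤ (638 − 205) / 171 = 2.5322.
N + 1 ≤ 2^2.5322 = 5.7845.
N ≤ 4.7845, so the largest integer N is 4.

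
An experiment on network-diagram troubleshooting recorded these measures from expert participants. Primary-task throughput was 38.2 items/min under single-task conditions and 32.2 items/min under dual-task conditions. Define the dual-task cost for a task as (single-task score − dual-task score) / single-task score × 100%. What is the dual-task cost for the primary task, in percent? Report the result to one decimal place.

Cost = (38.2 − 32.2) / 38.2 × 100%
     = 6.0000 / 38.2 × 100% = 15.7068%.
≈ 15.7%.

15.7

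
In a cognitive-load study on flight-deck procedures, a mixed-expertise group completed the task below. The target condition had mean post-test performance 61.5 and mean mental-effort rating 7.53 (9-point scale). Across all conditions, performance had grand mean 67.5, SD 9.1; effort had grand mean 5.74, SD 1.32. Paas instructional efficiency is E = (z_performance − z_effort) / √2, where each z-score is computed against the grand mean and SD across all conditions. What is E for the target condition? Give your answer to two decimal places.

z_performance = (61.5 − 67.5) / 9.1 = -6.0000 / 9.1 = -0.6593.
z_effort = (7.53 − 5.74) / 1.32 = 1.7900 / 1.32 = 1.3561.
z_P − z_E = -0.6593 − 1.3561 = -2.0154.
E = -2.0154 / √2 = -2.0154 / 1.41421 = -1.4251 ≈ -1.43.

-1.43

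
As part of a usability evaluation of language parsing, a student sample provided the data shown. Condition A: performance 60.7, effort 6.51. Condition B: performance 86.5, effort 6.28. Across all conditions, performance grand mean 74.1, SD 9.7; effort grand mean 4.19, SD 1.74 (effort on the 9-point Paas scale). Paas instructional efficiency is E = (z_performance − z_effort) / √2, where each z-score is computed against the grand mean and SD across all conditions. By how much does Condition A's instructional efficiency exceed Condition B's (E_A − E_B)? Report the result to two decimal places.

-1.97

Condition A: z_P = (60.7 − 74.1)/9.7 = -1.3814; z_E = (6.51 − 4.19)/1.74 = 1.3333; E_A = (-1.3814 − 1.3333)/√2 = -1.9196.
Condition B: z_P = (86.5 − 74.1)/9.7 = 1.2784; z_E = (6.28 − 4.19)/1.74 = 1.2011; E_B = (1.2784 − 1.2011)/√2 = 0.0547.
E_A − E_B = -1.9196 − 0.0547 = -1.9743 ≈ -1.97.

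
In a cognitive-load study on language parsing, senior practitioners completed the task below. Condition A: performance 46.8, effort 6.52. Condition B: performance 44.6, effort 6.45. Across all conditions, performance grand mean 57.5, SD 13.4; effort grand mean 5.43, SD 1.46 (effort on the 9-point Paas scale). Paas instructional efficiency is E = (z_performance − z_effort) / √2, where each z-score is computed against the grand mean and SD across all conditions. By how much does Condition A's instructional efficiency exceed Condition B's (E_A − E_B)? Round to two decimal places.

Condition A: z_P = (46.8 − 57.5)/13.4 = -0.7985; z_E = (6.52 − 5.43)/1.46 = 0.7466; E_A = (-0.7985 − 0.7466)/√2 = -1.0926.
Condition B: z_P = (44.6 − 57.5)/13.4 = -0.9627; z_E = (6.45 − 5.43)/1.46 = 0.6986; E_B = (-0.9627 − 0.6986)/√2 = -1.1747.
E_A − E_B = -1.0926 − (-1.1747) = 0.0821 ≈ 0.08.

0.08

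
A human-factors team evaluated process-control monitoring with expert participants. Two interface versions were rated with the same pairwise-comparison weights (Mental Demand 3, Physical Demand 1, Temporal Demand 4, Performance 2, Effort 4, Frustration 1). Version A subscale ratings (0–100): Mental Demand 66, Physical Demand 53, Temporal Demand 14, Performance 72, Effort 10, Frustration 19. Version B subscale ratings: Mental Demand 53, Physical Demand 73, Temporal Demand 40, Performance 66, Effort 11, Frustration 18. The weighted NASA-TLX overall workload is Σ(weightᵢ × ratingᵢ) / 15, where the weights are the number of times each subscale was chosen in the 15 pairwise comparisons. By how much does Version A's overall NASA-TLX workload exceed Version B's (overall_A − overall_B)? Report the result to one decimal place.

-5.1

Version A weighted sum = 3·66 + 1·53 + 4·14 + 2·72 + 4·10 + 1·19 = 198 + 53 + 56 + 144 + 40 + 19 = 510; overall_A = 510/15 = 34.0000.
Version B weighted sum = 3·53 + 1·73 + 4·40 + 2·66 + 4·11 + 1·18 = 159 + 73 + 160 + 132 + 44 + 18 = 586; overall_B = 586/15 = 39.0667.
Difference = 34.0000 − 39.0667 = -5.0667 ≈ -5.1.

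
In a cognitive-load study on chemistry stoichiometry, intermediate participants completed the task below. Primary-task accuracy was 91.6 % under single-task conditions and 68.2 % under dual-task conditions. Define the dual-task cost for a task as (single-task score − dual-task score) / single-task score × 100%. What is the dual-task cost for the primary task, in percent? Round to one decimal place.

25.5

Cost = (91.6 − 68.2) / 91.6 × 100%
     = 23.4000 / 91.6 × 100% = 25.5459%.
≈ 25.5%.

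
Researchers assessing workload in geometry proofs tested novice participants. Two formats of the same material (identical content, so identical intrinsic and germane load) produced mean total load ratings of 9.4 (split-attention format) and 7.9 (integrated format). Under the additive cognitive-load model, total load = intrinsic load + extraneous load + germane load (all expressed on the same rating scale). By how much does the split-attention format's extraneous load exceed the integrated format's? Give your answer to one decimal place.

1.5

Intrinsic and germane load are equal across formats, so the difference in total load equals the difference in extraneous load.
Extraneous-load difference = 9.4 − 7.9 = 1.5.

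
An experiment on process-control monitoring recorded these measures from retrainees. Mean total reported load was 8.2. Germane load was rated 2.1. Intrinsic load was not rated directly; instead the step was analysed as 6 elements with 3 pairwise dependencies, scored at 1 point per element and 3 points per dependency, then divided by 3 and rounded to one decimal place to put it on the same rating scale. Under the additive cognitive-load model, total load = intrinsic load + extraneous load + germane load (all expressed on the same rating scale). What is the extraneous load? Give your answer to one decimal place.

Intrinsic (element-interactivity): (6 × 1 + 3 × 3) / 3 = 15 / 3 = 5.0000 → 5.0.
extraneous load = total − intrinsic − germane
             = 8.2 − 5.0 − 2.1 = 1.1.

1.1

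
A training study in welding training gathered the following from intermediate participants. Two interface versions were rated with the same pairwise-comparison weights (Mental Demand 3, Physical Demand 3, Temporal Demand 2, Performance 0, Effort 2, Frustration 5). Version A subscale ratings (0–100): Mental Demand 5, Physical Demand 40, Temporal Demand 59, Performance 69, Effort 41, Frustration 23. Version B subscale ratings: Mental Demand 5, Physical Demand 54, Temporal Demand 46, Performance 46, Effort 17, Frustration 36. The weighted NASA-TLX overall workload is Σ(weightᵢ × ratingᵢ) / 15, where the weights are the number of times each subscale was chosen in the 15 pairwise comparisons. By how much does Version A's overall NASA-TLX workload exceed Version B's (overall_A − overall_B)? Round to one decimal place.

Version A weighted sum = 3·5 + 3·40 + 2·59 + 0·69 + 2·41 + 5·23 = 15 + 120 + 118 + 0 + 82 + 115 = 450; overall_A = 450/15 = 30.0000.
Version B weighted sum = 3·5 + 3·54 + 2·46 + 0·46 + 2·17 + 5·36 = 15 + 162 + 92 + 0 + 34 + 180 = 483; overall_B = 483/15 = 32.2000.
Difference = 30.0000 − 32.2000 = -2.2000 ≈ -2.2.

-2.2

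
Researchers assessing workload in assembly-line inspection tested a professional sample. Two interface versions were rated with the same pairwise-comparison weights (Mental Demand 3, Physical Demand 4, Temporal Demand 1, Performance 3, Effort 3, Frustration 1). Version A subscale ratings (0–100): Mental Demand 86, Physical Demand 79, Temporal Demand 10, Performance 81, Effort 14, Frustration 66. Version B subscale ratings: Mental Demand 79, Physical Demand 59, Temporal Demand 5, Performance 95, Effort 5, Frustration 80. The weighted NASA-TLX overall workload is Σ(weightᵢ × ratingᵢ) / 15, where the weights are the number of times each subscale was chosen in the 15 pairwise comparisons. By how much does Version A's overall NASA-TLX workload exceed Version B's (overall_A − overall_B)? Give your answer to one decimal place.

Version A weighted sum = 3·86 + 4·79 + 1·10 + 3·81 + 3·14 + 1·66 = 258 + 316 + 10 + 243 + 42 + 66 = 935; overall_A = 935/15 = 62.3333.
Version B weighted sum = 3·79 + 4·59 + 1·5 + 3·95 + 3·5 + 1·80 = 237 + 236 + 5 + 285 + 15 + 80 = 858; overall_B = 858/15 = 57.2000.
Difference = 62.3333 − 57.2000 = 5.1333 ≈ 5.1.

5.1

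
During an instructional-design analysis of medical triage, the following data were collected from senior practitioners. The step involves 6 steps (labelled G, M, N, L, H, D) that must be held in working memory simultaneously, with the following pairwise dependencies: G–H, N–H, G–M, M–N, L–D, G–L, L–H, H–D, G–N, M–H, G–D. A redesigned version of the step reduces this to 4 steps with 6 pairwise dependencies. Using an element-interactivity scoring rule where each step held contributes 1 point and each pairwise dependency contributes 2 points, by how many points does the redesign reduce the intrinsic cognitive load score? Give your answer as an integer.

Original: 6 × 1 + 11 × 2 = 6 + 22 = 28.
Redesigned: 4 × 1 + 6 × 2 = 4 + 12 = 16.
Reduction = 28 − 16 = 12.

12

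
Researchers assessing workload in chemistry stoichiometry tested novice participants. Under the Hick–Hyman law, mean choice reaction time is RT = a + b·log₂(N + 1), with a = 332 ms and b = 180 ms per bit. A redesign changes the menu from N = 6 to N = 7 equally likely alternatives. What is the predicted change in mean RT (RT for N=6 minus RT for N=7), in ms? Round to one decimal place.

RT(6) = 332 + 180·log₂(7) = 332 + 180·2.8074 = 837.3320 ms.
RT(7) = 332 + 180·log₂(8) = 332 + 180·3.0000 = 872.0000 ms.
Difference = 837.3320 − 872.0000 = -34.6680 ≈ -34.7 ms.

-34.7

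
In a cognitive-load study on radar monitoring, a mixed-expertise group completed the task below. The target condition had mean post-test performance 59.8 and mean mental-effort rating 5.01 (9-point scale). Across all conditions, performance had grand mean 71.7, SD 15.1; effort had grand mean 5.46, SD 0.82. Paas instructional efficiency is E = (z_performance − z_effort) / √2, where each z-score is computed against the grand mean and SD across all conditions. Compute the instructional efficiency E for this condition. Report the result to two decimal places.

-0.17

z_performance = (59.8 − 71.7) / 15.1 = -11.9000 / 15.1 = -0.7881.
z_effort = (5.01 − 5.46) / 0.82 = -0.4500 / 0.82 = -0.5488.
z_P − z_E = -0.7881 − (-0.5488) = -0.2393.
E = -0.2393 / √2 = -0.2393 / 1.41421 = -0.1692 ≈ -0.17.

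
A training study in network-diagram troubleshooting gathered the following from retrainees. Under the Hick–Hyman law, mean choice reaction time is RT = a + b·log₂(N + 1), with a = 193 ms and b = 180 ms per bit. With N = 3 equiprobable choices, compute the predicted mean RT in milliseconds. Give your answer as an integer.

553

log₂(3 + 1) = log₂(4) = 2.0000.
RT = 193 + 180 × 2.0000 = 193 + 360.0000 = 553.0000 ms.
≈ 553 ms.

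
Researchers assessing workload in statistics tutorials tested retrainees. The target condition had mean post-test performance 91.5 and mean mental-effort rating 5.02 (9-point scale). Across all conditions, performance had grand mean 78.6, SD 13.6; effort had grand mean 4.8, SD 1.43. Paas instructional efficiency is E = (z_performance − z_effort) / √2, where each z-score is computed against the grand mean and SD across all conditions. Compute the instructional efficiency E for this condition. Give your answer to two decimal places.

0.56

z_performance = (91.5 − 78.6) / 13.6 = 12.9000 / 13.6 = 0.9485.
z_effort = (5.02 − 4.8) / 1.43 = 0.2200 / 1.43 = 0.1538.
z_P − z_E = 0.9485 − 0.1538 = 0.7947.
E = 0.7947 / √2 = 0.7947 / 1.41421 = 0.5619 ≈ 0.56.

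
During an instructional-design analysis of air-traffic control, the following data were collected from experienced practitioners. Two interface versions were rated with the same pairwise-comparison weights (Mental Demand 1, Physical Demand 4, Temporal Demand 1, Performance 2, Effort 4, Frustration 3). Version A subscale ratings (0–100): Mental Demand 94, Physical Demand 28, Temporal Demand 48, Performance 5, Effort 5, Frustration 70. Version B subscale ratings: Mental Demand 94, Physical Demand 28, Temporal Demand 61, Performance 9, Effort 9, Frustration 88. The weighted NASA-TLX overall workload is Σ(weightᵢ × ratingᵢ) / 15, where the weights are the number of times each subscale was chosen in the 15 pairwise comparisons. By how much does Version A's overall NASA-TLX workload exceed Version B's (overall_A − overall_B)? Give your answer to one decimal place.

Version A weighted sum = 1·94 + 4·28 + 1·48 + 2·5 + 4·5 + 3·70 = 94 + 112 + 48 + 10 + 20 + 210 = 494; overall_A = 494/15 = 32.9333.
Version B weighted sum = 1·94 + 4·28 + 1·61 + 2·9 + 4·9 + 3·88 = 94 + 112 + 61 + 18 + 36 + 264 = 585; overall_B = 585/15 = 39.0000.
Difference = 32.9333 − 39.0000 = -6.0667 ≈ -6.1.

-6.1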